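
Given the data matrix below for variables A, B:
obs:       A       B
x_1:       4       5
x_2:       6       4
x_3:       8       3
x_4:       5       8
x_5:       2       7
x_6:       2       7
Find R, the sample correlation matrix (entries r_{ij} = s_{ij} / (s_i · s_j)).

Step 1 — column means:
  mean(A) = (4 + 6 + 8 + 5 + 2 + 2) / 6 = 27/6 = 4.5
  mean(B) = (5 + 4 + 3 + 8 + 7 + 7) / 6 = 34/6 = 5.6667

Step 2 — sample variances and covariances s[i,j] = (1/(n-1)) · Σ_k (x_{k,i} - mean_i) · (x_{k,j} - mean_j), with n-1 = 5:
  s[A,A] = ((-0.5)·(-0.5) + (1.5)·(1.5) + (3.5)·(3.5) + (0.5)·(0.5) + (-2.5)·(-2.5) + (-2.5)·(-2.5)) / 5 = 27.5/5 = 5.5
  s[A,B] = ((-0.5)·(-0.6667) + (1.5)·(-1.6667) + (3.5)·(-2.6667) + (0.5)·(2.3333) + (-2.5)·(1.3333) + (-2.5)·(1.3333)) / 5 = -17/5 = -3.4
  s[B,B] = ((-0.6667)·(-0.6667) + (-1.6667)·(-1.6667) + (-2.6667)·(-2.6667) + (2.3333)·(2.3333) + (1.3333)·(1.3333) + (1.3333)·(1.3333)) / 5 = 19.3333/5 = 3.8667
  Sample standard deviations s_i = √(s[i,i]):
  s(A) = √(5.5) = 2.3452
  s(B) = √(3.8667) = 1.9664

Step 3 — r_{ij} = s_{ij} / (s_i · s_j):
  r[A,A] = 1 (diagonal).
  r[A,B] = -3.4 / (2.3452 · 1.9664) = -3.4 / 4.6116 = -0.7373
  r[B,B] = 1 (diagonal).

R is symmetric with unit diagonal. Assembling:

R = [[1, -0.7373],
 [-0.7373, 1]]


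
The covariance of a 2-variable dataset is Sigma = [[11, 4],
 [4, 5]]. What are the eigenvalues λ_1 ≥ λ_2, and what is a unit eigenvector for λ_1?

Step 1 — characteristic polynomial of 2×2 Sigma:
  det(Sigma - λI) = λ² - trace · λ + det = 0.
  trace = 11 + 5 = 16, det = 11·5 - (4)² = 39.
Step 2 — discriminant:
  Δ = trace² - 4·det = 256 - 156 = 100.
Step 3 — eigenvalues:
  λ = (trace ± √Δ)/2 = (16 ± 10)/2,
  λ_1 = 13,  λ_2 = 3.

Step 4 — unit eigenvector for λ_1: solve (Sigma - λ_1 I)v = 0. First row:
  (11 - 13)·v_x + (4)·v_y = 0, i.e. (-2)·v_x + (4)·v_y = 0,
  so v ∝ (b, λ_1 - a) = (4, 2) = u.
  ||u|| = √((4)² + (2)²) = √(20) ≈ 4.4721,
  v_1 = u/||u|| ≈ (0.8944, 0.4472) (||v_1|| = 1).

λ_1 = 13,  λ_2 = 3;  v_1 ≈ (0.8944, 0.4472)


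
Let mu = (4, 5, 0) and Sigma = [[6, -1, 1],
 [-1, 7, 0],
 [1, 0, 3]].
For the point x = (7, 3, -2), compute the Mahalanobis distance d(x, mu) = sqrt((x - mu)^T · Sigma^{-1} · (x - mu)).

Step 1 — centre the observation: (x - mu) = (3, -2, -2).

Step 2 — invert Sigma (cofactor / det for 3×3, or solve directly):
  Sigma^{-1} = [[0.181, 0.0259, -0.0603],
 [0.0259, 0.1466, -0.0086],
 [-0.0603, -0.0086, 0.3534]].

Step 3 — form the quadratic (x - mu)^T · Sigma^{-1} · (x - mu):
  Sigma^{-1} · (x - mu) = (0.6121, -0.1983, -0.8707).
  (x - mu)^T · [Sigma^{-1} · (x - mu)] = (3)·(0.6121) + (-2)·(-0.1983) + (-2)·(-0.8707) = 3.9741.

Step 4 — take square root: d = √(3.9741) ≈ 1.9935.

d(x, mu) = √(3.9741) ≈ 1.9935


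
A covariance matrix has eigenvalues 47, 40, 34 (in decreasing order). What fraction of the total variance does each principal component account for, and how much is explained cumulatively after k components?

Step 1 — total variance = trace(Sigma) = Σ λ_i = 47 + 40 + 34 = 121.

Step 2 — fraction explained by component i = λ_i / Σ λ:
  PC1: 47/121 = 0.3884
  PC2: 40/121 = 0.3306
  PC3: 34/121 = 0.281

Step 3 — cumulative fraction after k components = (λ_1 + ... + λ_k) / Σ λ:
  k = 1: 47/121 = 0.3884
  k = 2: (47 + 40)/121 = 87/121 = 0.719
  k = 3: (47 + 40 + 34)/121 = 121/121 = 1

Summary (fraction, with percent):

explained: PC1 0.3884 (38.84%), PC2 0.3306 (33.06%), PC3 0.281 (28.1%);  cumulative: 0.3884, 0.719, 1


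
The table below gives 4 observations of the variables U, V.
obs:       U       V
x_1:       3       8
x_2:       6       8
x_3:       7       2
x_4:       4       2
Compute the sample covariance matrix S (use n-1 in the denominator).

Step 1 — column means:
  mean(U) = (3 + 6 + 7 + 4) / 4 = 20/4 = 5
  mean(V) = (8 + 8 + 2 + 2) / 4 = 20/4 = 5

Step 2 — sample covariance S[i,j] = (1/(n-1)) · Σ_k (x_{k,i} - mean_i) · (x_{k,j} - mean_j), with n-1 = 3.
  S[U,U] = ((-2)·(-2) + (1)·(1) + (2)·(2) + (-1)·(-1)) / 3 = 10/3 = 3.3333
  S[U,V] = ((-2)·(3) + (1)·(3) + (2)·(-3) + (-1)·(-3)) / 3 = -6/3 = -2
  S[V,V] = ((3)·(3) + (3)·(3) + (-3)·(-3) + (-3)·(-3)) / 3 = 36/3 = 12

S is symmetric (S[j,i] = S[i,j]). Assembling:

S = [[3.3333, -2],
 [-2, 12]]


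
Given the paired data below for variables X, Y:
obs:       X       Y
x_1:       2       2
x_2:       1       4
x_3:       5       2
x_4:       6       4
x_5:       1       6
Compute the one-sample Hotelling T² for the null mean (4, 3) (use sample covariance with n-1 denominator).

Step 1 — sample mean vector:
  mean(X) = (2 + 1 + 5 + 6 + 1) / 5 = 15/5 = 3
  mean(Y) = (2 + 4 + 2 + 4 + 6) / 5 = 18/5 = 3.6
  x̄ = (3, 3.6),  deviation x̄ - mu_0 = (3, 3.6) - (4, 3) = (-1, 0.6).

Step 2 — sample covariance matrix, S[i,j] = (1/(n-1)) · Σ_k (x_{k,i} - mean_i) · (x_{k,j} - mean_j), divisor n-1 = 4:
  S[X,X] = ((-1)·(-1) + (-2)·(-2) + (2)·(2) + (3)·(3) + (-2)·(-2)) / 4 = 22/4 = 5.5
  S[X,Y] = ((-1)·(-1.6) + (-2)·(0.4) + (2)·(-1.6) + (3)·(0.4) + (-2)·(2.4)) / 4 = -6/4 = -1.5
  S[Y,Y] = ((-1.6)·(-1.6) + (0.4)·(0.4) + (-1.6)·(-1.6) + (0.4)·(0.4) + (2.4)·(2.4)) / 4 = 11.2/4 = 2.8
  S = [[5.5, -1.5],
 [-1.5, 2.8]].

Step 3 — invert S. det(S) = 5.5·2.8 - (-1.5)² = 13.15.
  S^{-1} = (1/det) · [[d, -b], [-b, a]] = [[0.2129, 0.1141],
 [0.1141, 0.4183]].

Step 4 — quadratic form (x̄ - mu_0)^T · S^{-1} · (x̄ - mu_0):
  S^{-1} · (x̄ - mu_0) = (-0.1445, 0.1369),
  (x̄ - mu_0)^T · [...] = (-1)·(-0.1445) + (0.6)·(0.1369) = 0.2266.

Step 5 — scale by n: T² = 5 · 0.2266 = 1.1331.

T² ≈ 1.1331


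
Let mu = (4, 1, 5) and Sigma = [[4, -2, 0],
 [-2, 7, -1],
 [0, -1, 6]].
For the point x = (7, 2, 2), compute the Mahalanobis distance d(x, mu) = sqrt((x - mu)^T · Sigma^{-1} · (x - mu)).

Step 1 — centre the observation: (x - mu) = (3, 1, -3).

Step 2 — invert Sigma (cofactor / det for 3×3, or solve directly):
  Sigma^{-1} = [[0.2929, 0.0857, 0.0143],
 [0.0857, 0.1714, 0.0286],
 [0.0143, 0.0286, 0.1714]].

Step 3 — form the quadratic (x - mu)^T · Sigma^{-1} · (x - mu):
  Sigma^{-1} · (x - mu) = (0.9214, 0.3429, -0.4429).
  (x - mu)^T · [Sigma^{-1} · (x - mu)] = (3)·(0.9214) + (1)·(0.3429) + (-3)·(-0.4429) = 4.4357.

Step 4 — take square root: d = √(4.4357) ≈ 2.1061.

d(x, mu) = √(4.4357) ≈ 2.1061


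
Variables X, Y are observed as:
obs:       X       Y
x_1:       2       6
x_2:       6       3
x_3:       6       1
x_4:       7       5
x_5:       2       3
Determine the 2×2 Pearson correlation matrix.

Step 1 — column means:
  mean(X) = (2 + 6 + 6 + 7 + 2) / 5 = 23/5 = 4.6
  mean(Y) = (6 + 3 + 1 + 5 + 3) / 5 = 18/5 = 3.6

Step 2 — sample variances and covariances s[i,j] = (1/(n-1)) · Σ_k (x_{k,i} - mean_i) · (x_{k,j} - mean_j), with n-1 = 4:
  s[X,X] = ((-2.6)·(-2.6) + (1.4)·(1.4) + (1.4)·(1.4) + (2.4)·(2.4) + (-2.6)·(-2.6)) / 4 = 23.2/4 = 5.8
  s[X,Y] = ((-2.6)·(2.4) + (1.4)·(-0.6) + (1.4)·(-2.6) + (2.4)·(1.4) + (-2.6)·(-0.6)) / 4 = -5.8/4 = -1.45
  s[Y,Y] = ((2.4)·(2.4) + (-0.6)·(-0.6) + (-2.6)·(-2.6) + (1.4)·(1.4) + (-0.6)·(-0.6)) / 4 = 15.2/4 = 3.8
  Sample standard deviations s_i = √(s[i,i]):
  s(X) = √(5.8) = 2.4083
  s(Y) = √(3.8) = 1.9494

Step 3 — r_{ij} = s_{ij} / (s_i · s_j):
  r[X,X] = 1 (diagonal).
  r[X,Y] = -1.45 / (2.4083 · 1.9494) = -1.45 / 4.6947 = -0.3089
  r[Y,Y] = 1 (diagonal).

R is symmetric with unit diagonal. Assembling:

R = [[1, -0.3089],
 [-0.3089, 1]]


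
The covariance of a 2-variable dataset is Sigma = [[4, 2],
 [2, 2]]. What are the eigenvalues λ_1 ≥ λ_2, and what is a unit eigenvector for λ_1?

Step 1 — characteristic polynomial of 2×2 Sigma:
  det(Sigma - λI) = λ² - trace · λ + det = 0.
  trace = 4 + 2 = 6, det = 4·2 - (2)² = 4.
Step 2 — discriminant:
  Δ = trace² - 4·det = 36 - 16 = 20.
Step 3 — eigenvalues:
  λ = (trace ± √Δ)/2 = (6 ± 4.4721)/2,
  λ_1 = 5.2361,  λ_2 = 0.7639.

Step 4 — unit eigenvector for λ_1: solve (Sigma - λ_1 I)v = 0. First row:
  (4 - 5.2361)·v_x + (2)·v_y = 0, i.e. (-1.2361)·v_x + (2)·v_y = 0,
  so v ∝ (b, λ_1 - a) = (2, 1.2361) = u.
  ||u|| = √((2)² + (1.2361)²) = √(5.5279) ≈ 2.3511,
  v_1 = u/||u|| ≈ (0.8507, 0.5257) (||v_1|| = 1).

λ_1 = 5.2361,  λ_2 = 0.7639;  v_1 ≈ (0.8507, 0.5257)


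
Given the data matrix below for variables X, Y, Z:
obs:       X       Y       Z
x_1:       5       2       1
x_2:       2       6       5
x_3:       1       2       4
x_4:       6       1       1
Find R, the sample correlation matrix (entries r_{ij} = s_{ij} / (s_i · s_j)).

Step 1 — column means:
  mean(X) = (5 + 2 + 1 + 6) / 4 = 14/4 = 3.5
  mean(Y) = (2 + 6 + 2 + 1) / 4 = 11/4 = 2.75
  mean(Z) = (1 + 5 + 4 + 1) / 4 = 11/4 = 2.75

Step 2 — sample variances and covariances s[i,j] = (1/(n-1)) · Σ_k (x_{k,i} - mean_i) · (x_{k,j} - mean_j), with n-1 = 3:
  s[X,X] = ((1.5)·(1.5) + (-1.5)·(-1.5) + (-2.5)·(-2.5) + (2.5)·(2.5)) / 3 = 17/3 = 5.6667
  s[X,Y] = ((1.5)·(-0.75) + (-1.5)·(3.25) + (-2.5)·(-0.75) + (2.5)·(-1.75)) / 3 = -8.5/3 = -2.8333
  s[X,Z] = ((1.5)·(-1.75) + (-1.5)·(2.25) + (-2.5)·(1.25) + (2.5)·(-1.75)) / 3 = -13.5/3 = -4.5
  s[Y,Y] = ((-0.75)·(-0.75) + (3.25)·(3.25) + (-0.75)·(-0.75) + (-1.75)·(-1.75)) / 3 = 14.75/3 = 4.9167
  s[Y,Z] = ((-0.75)·(-1.75) + (3.25)·(2.25) + (-0.75)·(1.25) + (-1.75)·(-1.75)) / 3 = 10.75/3 = 3.5833
  s[Z,Z] = ((-1.75)·(-1.75) + (2.25)·(2.25) + (1.25)·(1.25) + (-1.75)·(-1.75)) / 3 = 12.75/3 = 4.25
  Sample standard deviations s_i = √(s[i,i]):
  s(X) = √(5.6667) = 2.3805
  s(Y) = √(4.9167) = 2.2174
  s(Z) = √(4.25) = 2.0616

Step 3 — r_{ij} = s_{ij} / (s_i · s_j):
  r[X,X] = 1 (diagonal).
  r[X,Y] = -2.8333 / (2.3805 · 2.2174) = -2.8333 / 5.2784 = -0.5368
  r[X,Z] = -4.5 / (2.3805 · 2.0616) = -4.5 / 4.9075 = -0.917
  r[Y,Y] = 1 (diagonal).
  r[Y,Z] = 3.5833 / (2.2174 · 2.0616) = 3.5833 / 4.5712 = 0.7839
  r[Z,Z] = 1 (diagonal).

R is symmetric with unit diagonal. Assembling:

R = [[1, -0.5368, -0.917],
 [-0.5368, 1, 0.7839],
 [-0.917, 0.7839, 1]]


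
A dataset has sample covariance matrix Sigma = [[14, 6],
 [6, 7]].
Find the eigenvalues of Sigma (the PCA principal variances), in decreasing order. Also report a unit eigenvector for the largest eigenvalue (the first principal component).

Step 1 — characteristic polynomial of 2×2 Sigma:
  det(Sigma - λI) = λ² - trace · λ + det = 0.
  trace = 14 + 7 = 21, det = 14·7 - (6)² = 62.
Step 2 — discriminant:
  Δ = trace² - 4·det = 441 - 248 = 193.
Step 3 — eigenvalues:
  λ = (trace ± √Δ)/2 = (21 ± 13.8924)/2,
  λ_1 = 17.4462,  λ_2 = 3.5538.

Step 4 — unit eigenvector for λ_1: solve (Sigma - λ_1 I)v = 0. First row:
  (14 - 17.4462)·v_x + (6)·v_y = 0, i.e. (-3.4462)·v_x + (6)·v_y = 0,
  so v ∝ (b, λ_1 - a) = (6, 3.4462) = u.
  ||u|| = √((6)² + (3.4462)²) = √(47.8764) ≈ 6.9193,
  v_1 = u/||u|| ≈ (0.8671, 0.4981) (||v_1|| = 1).

λ_1 = 17.4462,  λ_2 = 3.5538;  v_1 ≈ (0.8671, 0.4981)


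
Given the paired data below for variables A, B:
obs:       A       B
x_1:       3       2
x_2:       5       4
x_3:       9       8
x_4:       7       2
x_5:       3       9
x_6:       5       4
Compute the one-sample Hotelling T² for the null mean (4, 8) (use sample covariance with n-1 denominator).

Step 1 — sample mean vector:
  mean(A) = (3 + 5 + 9 + 7 + 3 + 5) / 6 = 32/6 = 5.3333
  mean(B) = (2 + 4 + 8 + 2 + 9 + 4) / 6 = 29/6 = 4.8333
  x̄ = (5.3333, 4.8333),  deviation x̄ - mu_0 = (5.3333, 4.8333) - (4, 8) = (1.3333, -3.1667).

Step 2 — sample covariance matrix, S[i,j] = (1/(n-1)) · Σ_k (x_{k,i} - mean_i) · (x_{k,j} - mean_j), divisor n-1 = 5:
  S[A,A] = ((-2.3333)·(-2.3333) + (-0.3333)·(-0.3333) + (3.6667)·(3.6667) + (1.6667)·(1.6667) + (-2.3333)·(-2.3333) + (-0.3333)·(-0.3333)) / 5 = 27.3333/5 = 5.4667
  S[A,B] = ((-2.3333)·(-2.8333) + (-0.3333)·(-0.8333) + (3.6667)·(3.1667) + (1.6667)·(-2.8333) + (-2.3333)·(4.1667) + (-0.3333)·(-0.8333)) / 5 = 4.3333/5 = 0.8667
  S[B,B] = ((-2.8333)·(-2.8333) + (-0.8333)·(-0.8333) + (3.1667)·(3.1667) + (-2.8333)·(-2.8333) + (4.1667)·(4.1667) + (-0.8333)·(-0.8333)) / 5 = 44.8333/5 = 8.9667
  S = [[5.4667, 0.8667],
 [0.8667, 8.9667]].

Step 3 — invert S. det(S) = 5.4667·8.9667 - (0.8667)² = 48.2667.
  S^{-1} = (1/det) · [[d, -b], [-b, a]] = [[0.1858, -0.018],
 [-0.018, 0.1133]].

Step 4 — quadratic form (x̄ - mu_0)^T · S^{-1} · (x̄ - mu_0):
  S^{-1} · (x̄ - mu_0) = (0.3046, -0.3826),
  (x̄ - mu_0)^T · [...] = (1.3333)·(0.3046) + (-3.1667)·(-0.3826) = 1.6176.

Step 5 — scale by n: T² = 6 · 1.6176 = 9.7058.

T² ≈ 9.7058


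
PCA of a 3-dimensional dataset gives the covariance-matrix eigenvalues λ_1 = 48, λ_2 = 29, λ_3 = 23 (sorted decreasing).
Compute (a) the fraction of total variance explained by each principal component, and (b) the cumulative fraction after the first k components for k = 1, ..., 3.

Step 1 — total variance = trace(Sigma) = Σ λ_i = 48 + 29 + 23 = 100.

Step 2 — fraction explained by component i = λ_i / Σ λ:
  PC1: 48/100 = 0.48
  PC2: 29/100 = 0.29
  PC3: 23/100 = 0.23

Step 3 — cumulative fraction after k components = (λ_1 + ... + λ_k) / Σ λ:
  k = 1: 48/100 = 0.48
  k = 2: (48 + 29)/100 = 77/100 = 0.77
  k = 3: (48 + 29 + 23)/100 = 100/100 = 1

Summary (fraction, with percent):

explained: PC1 0.48 (48%), PC2 0.29 (29%), PC3 0.23 (23%);  cumulative: 0.48, 0.77, 1


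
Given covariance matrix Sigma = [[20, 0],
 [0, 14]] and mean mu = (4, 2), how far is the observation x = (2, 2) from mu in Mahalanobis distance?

Step 1 — centre the observation: (x - mu) = (-2, 0).

Step 2 — invert Sigma. det(Sigma) = 20·14 - (0)² = 280.
  Sigma^{-1} = (1/det) · [[d, -b], [-b, a]] = [[0.05, 0],
 [0, 0.0714]].

Step 3 — form the quadratic (x - mu)^T · Sigma^{-1} · (x - mu):
  Sigma^{-1} · (x - mu) = (-0.1, 0).
  (x - mu)^T · [Sigma^{-1} · (x - mu)] = (-2)·(-0.1) + (0)·(0) = 0.2.

Step 4 — take square root: d = √(0.2) ≈ 0.4472.

d(x, mu) = √(0.2) ≈ 0.4472


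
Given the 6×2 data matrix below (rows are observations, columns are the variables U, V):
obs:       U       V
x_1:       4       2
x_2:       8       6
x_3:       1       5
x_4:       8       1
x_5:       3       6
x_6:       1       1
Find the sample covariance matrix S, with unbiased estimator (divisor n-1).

Step 1 — column means:
  mean(U) = (4 + 8 + 1 + 8 + 3 + 1) / 6 = 25/6 = 4.1667
  mean(V) = (2 + 6 + 5 + 1 + 6 + 1) / 6 = 21/6 = 3.5

Step 2 — sample covariance S[i,j] = (1/(n-1)) · Σ_k (x_{k,i} - mean_i) · (x_{k,j} - mean_j), with n-1 = 5.
  S[U,U] = ((-0.1667)·(-0.1667) + (3.8333)·(3.8333) + (-3.1667)·(-3.1667) + (3.8333)·(3.8333) + (-1.1667)·(-1.1667) + (-3.1667)·(-3.1667)) / 5 = 50.8333/5 = 10.1667
  S[U,V] = ((-0.1667)·(-1.5) + (3.8333)·(2.5) + (-3.1667)·(1.5) + (3.8333)·(-2.5) + (-1.1667)·(2.5) + (-3.1667)·(-2.5)) / 5 = 0.5/5 = 0.1
  S[V,V] = ((-1.5)·(-1.5) + (2.5)·(2.5) + (1.5)·(1.5) + (-2.5)·(-2.5) + (2.5)·(2.5) + (-2.5)·(-2.5)) / 5 = 29.5/5 = 5.9

S is symmetric (S[j,i] = S[i,j]). Assembling:

S = [[10.1667, 0.1],
 [0.1, 5.9]]


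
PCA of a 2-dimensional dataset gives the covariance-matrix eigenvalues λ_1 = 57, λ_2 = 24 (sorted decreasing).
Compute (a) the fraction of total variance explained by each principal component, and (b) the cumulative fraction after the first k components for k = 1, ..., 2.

Step 1 — total variance = trace(Sigma) = Σ λ_i = 57 + 24 = 81.

Step 2 — fraction explained by component i = λ_i / Σ λ:
  PC1: 57/81 = 0.7037
  PC2: 24/81 = 0.2963

Step 3 — cumulative fraction after k components = (λ_1 + ... + λ_k) / Σ λ:
  k = 1: 57/81 = 0.7037
  k = 2: (57 + 24)/81 = 81/81 = 1

Summary (fraction, with percent):

explained: PC1 0.7037 (70.37%), PC2 0.2963 (29.63%);  cumulative: 0.7037, 1


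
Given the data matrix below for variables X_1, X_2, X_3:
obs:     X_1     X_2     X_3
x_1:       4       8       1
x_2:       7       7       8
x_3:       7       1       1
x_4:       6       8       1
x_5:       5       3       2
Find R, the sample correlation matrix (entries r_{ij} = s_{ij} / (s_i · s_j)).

Step 1 — column means:
  mean(X_1) = (4 + 7 + 7 + 6 + 5) / 5 = 29/5 = 5.8
  mean(X_2) = (8 + 7 + 1 + 8 + 3) / 5 = 27/5 = 5.4
  mean(X_3) = (1 + 8 + 1 + 1 + 2) / 5 = 13/5 = 2.6

Step 2 — sample variances and covariances s[i,j] = (1/(n-1)) · Σ_k (x_{k,i} - mean_i) · (x_{k,j} - mean_j), with n-1 = 4:
  s[X_1,X_1] = ((-1.8)·(-1.8) + (1.2)·(1.2) + (1.2)·(1.2) + (0.2)·(0.2) + (-0.8)·(-0.8)) / 4 = 6.8/4 = 1.7
  s[X_1,X_2] = ((-1.8)·(2.6) + (1.2)·(1.6) + (1.2)·(-4.4) + (0.2)·(2.6) + (-0.8)·(-2.4)) / 4 = -5.6/4 = -1.4
  s[X_1,X_3] = ((-1.8)·(-1.6) + (1.2)·(5.4) + (1.2)·(-1.6) + (0.2)·(-1.6) + (-0.8)·(-0.6)) / 4 = 7.6/4 = 1.9
  s[X_2,X_2] = ((2.6)·(2.6) + (1.6)·(1.6) + (-4.4)·(-4.4) + (2.6)·(2.6) + (-2.4)·(-2.4)) / 4 = 41.2/4 = 10.3
  s[X_2,X_3] = ((2.6)·(-1.6) + (1.6)·(5.4) + (-4.4)·(-1.6) + (2.6)·(-1.6) + (-2.4)·(-0.6)) / 4 = 8.8/4 = 2.2
  s[X_3,X_3] = ((-1.6)·(-1.6) + (5.4)·(5.4) + (-1.6)·(-1.6) + (-1.6)·(-1.6) + (-0.6)·(-0.6)) / 4 = 37.2/4 = 9.3
  Sample standard deviations s_i = √(s[i,i]):
  s(X_1) = √(1.7) = 1.3038
  s(X_2) = √(10.3) = 3.2094
  s(X_3) = √(9.3) = 3.0496

Step 3 — r_{ij} = s_{ij} / (s_i · s_j):
  r[X_1,X_1] = 1 (diagonal).
  r[X_1,X_2] = -1.4 / (1.3038 · 3.2094) = -1.4 / 4.1845 = -0.3346
  r[X_1,X_3] = 1.9 / (1.3038 · 3.0496) = 1.9 / 3.9762 = 0.4778
  r[X_2,X_2] = 1 (diagonal).
  r[X_2,X_3] = 2.2 / (3.2094 · 3.0496) = 2.2 / 9.7872 = 0.2248
  r[X_3,X_3] = 1 (diagonal).

R is symmetric with unit diagonal. Assembling:

R = [[1, -0.3346, 0.4778],
 [-0.3346, 1, 0.2248],
 [0.4778, 0.2248, 1]]


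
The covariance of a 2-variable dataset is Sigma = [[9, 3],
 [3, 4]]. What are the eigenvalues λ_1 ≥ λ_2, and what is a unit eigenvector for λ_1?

Step 1 — characteristic polynomial of 2×2 Sigma:
  det(Sigma - λI) = λ² - trace · λ + det = 0.
  trace = 9 + 4 = 13, det = 9·4 - (3)² = 27.
Step 2 — discriminant:
  Δ = trace² - 4·det = 169 - 108 = 61.
Step 3 — eigenvalues:
  λ = (trace ± √Δ)/2 = (13 ± 7.8102)/2,
  λ_1 = 10.4051,  λ_2 = 2.5949.

Step 4 — unit eigenvector for λ_1: solve (Sigma - λ_1 I)v = 0. First row:
  (9 - 10.4051)·v_x + (3)·v_y = 0, i.e. (-1.4051)·v_x + (3)·v_y = 0,
  so v ∝ (b, λ_1 - a) = (3, 1.4051) = u.
  ||u|| = √((3)² + (1.4051)²) = √(10.9744) ≈ 3.3128,
  v_1 = u/||u|| ≈ (0.9056, 0.4242) (||v_1|| = 1).

λ_1 = 10.4051,  λ_2 = 2.5949;  v_1 ≈ (0.9056, 0.4242)


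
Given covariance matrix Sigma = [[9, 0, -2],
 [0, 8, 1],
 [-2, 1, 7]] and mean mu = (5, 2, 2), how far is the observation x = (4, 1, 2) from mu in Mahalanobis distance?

Step 1 — centre the observation: (x - mu) = (-1, -1, 0).

Step 2 — invert Sigma (cofactor / det for 3×3, or solve directly):
  Sigma^{-1} = [[0.1188, -0.0043, 0.0346],
 [-0.0043, 0.1274, -0.0194],
 [0.0346, -0.0194, 0.1555]].

Step 3 — form the quadratic (x - mu)^T · Sigma^{-1} · (x - mu):
  Sigma^{-1} · (x - mu) = (-0.1145, -0.1231, -0.0151).
  (x - mu)^T · [Sigma^{-1} · (x - mu)] = (-1)·(-0.1145) + (-1)·(-0.1231) + (0)·(-0.0151) = 0.2376.

Step 4 — take square root: d = √(0.2376) ≈ 0.4874.

d(x, mu) = √(0.2376) ≈ 0.4874


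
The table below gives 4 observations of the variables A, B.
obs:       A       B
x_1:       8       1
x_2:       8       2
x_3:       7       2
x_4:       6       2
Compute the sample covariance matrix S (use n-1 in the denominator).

Step 1 — column means:
  mean(A) = (8 + 8 + 7 + 6) / 4 = 29/4 = 7.25
  mean(B) = (1 + 2 + 2 + 2) / 4 = 7/4 = 1.75

Step 2 — sample covariance S[i,j] = (1/(n-1)) · Σ_k (x_{k,i} - mean_i) · (x_{k,j} - mean_j), with n-1 = 3.
  S[A,A] = ((0.75)·(0.75) + (0.75)·(0.75) + (-0.25)·(-0.25) + (-1.25)·(-1.25)) / 3 = 2.75/3 = 0.9167
  S[A,B] = ((0.75)·(-0.75) + (0.75)·(0.25) + (-0.25)·(0.25) + (-1.25)·(0.25)) / 3 = -0.75/3 = -0.25
  S[B,B] = ((-0.75)·(-0.75) + (0.25)·(0.25) + (0.25)·(0.25) + (0.25)·(0.25)) / 3 = 0.75/3 = 0.25

S is symmetric (S[j,i] = S[i,j]). Assembling:

S = [[0.9167, -0.25],
 [-0.25, 0.25]]


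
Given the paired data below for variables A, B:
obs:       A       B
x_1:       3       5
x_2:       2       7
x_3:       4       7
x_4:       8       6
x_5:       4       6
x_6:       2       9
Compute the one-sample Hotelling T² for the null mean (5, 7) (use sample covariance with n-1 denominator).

Step 1 — sample mean vector:
  mean(A) = (3 + 2 + 4 + 8 + 4 + 2) / 6 = 23/6 = 3.8333
  mean(B) = (5 + 7 + 7 + 6 + 6 + 9) / 6 = 40/6 = 6.6667
  x̄ = (3.8333, 6.6667),  deviation x̄ - mu_0 = (3.8333, 6.6667) - (5, 7) = (-1.1667, -0.3333).

Step 2 — sample covariance matrix, S[i,j] = (1/(n-1)) · Σ_k (x_{k,i} - mean_i) · (x_{k,j} - mean_j), divisor n-1 = 5:
  S[A,A] = ((-0.8333)·(-0.8333) + (-1.8333)·(-1.8333) + (0.1667)·(0.1667) + (4.1667)·(4.1667) + (0.1667)·(0.1667) + (-1.8333)·(-1.8333)) / 5 = 24.8333/5 = 4.9667
  S[A,B] = ((-0.8333)·(-1.6667) + (-1.8333)·(0.3333) + (0.1667)·(0.3333) + (4.1667)·(-0.6667) + (0.1667)·(-0.6667) + (-1.8333)·(2.3333)) / 5 = -6.3333/5 = -1.2667
  S[B,B] = ((-1.6667)·(-1.6667) + (0.3333)·(0.3333) + (0.3333)·(0.3333) + (-0.6667)·(-0.6667) + (-0.6667)·(-0.6667) + (2.3333)·(2.3333)) / 5 = 9.3333/5 = 1.8667
  S = [[4.9667, -1.2667],
 [-1.2667, 1.8667]].

Step 3 — invert S. det(S) = 4.9667·1.8667 - (-1.2667)² = 7.6667.
  S^{-1} = (1/det) · [[d, -b], [-b, a]] = [[0.2435, 0.1652],
 [0.1652, 0.6478]].

Step 4 — quadratic form (x̄ - mu_0)^T · S^{-1} · (x̄ - mu_0):
  S^{-1} · (x̄ - mu_0) = (-0.3391, -0.4087),
  (x̄ - mu_0)^T · [...] = (-1.1667)·(-0.3391) + (-0.3333)·(-0.4087) = 0.5319.

Step 5 — scale by n: T² = 6 · 0.5319 = 3.1913.

T² ≈ 3.1913


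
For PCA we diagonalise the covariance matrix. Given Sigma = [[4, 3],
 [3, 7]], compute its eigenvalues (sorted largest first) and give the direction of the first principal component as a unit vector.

Step 1 — characteristic polynomial of 2×2 Sigma:
  det(Sigma - λI) = λ² - trace · λ + det = 0.
  trace = 4 + 7 = 11, det = 4·7 - (3)² = 19.
Step 2 — discriminant:
  Δ = trace² - 4·det = 121 - 76 = 45.
Step 3 — eigenvalues:
  λ = (trace ± √Δ)/2 = (11 ± 6.7082)/2,
  λ_1 = 8.8541,  λ_2 = 2.1459.

Step 4 — unit eigenvector for λ_1: solve (Sigma - λ_1 I)v = 0. First row:
  (4 - 8.8541)·v_x + (3)·v_y = 0, i.e. (-4.8541)·v_x + (3)·v_y = 0,
  so v ∝ (b, λ_1 - a) = (3, 4.8541) = u.
  ||u|| = √((3)² + (4.8541)²) = √(32.5623) ≈ 5.7063,
  v_1 = u/||u|| ≈ (0.5257, 0.8507) (||v_1|| = 1).

λ_1 = 8.8541,  λ_2 = 2.1459;  v_1 ≈ (0.5257, 0.8507)


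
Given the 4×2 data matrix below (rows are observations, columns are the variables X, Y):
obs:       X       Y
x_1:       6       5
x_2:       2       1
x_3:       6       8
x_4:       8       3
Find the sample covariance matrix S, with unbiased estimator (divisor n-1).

Step 1 — column means:
  mean(X) = (6 + 2 + 6 + 8) / 4 = 22/4 = 5.5
  mean(Y) = (5 + 1 + 8 + 3) / 4 = 17/4 = 4.25

Step 2 — sample covariance S[i,j] = (1/(n-1)) · Σ_k (x_{k,i} - mean_i) · (x_{k,j} - mean_j), with n-1 = 3.
  S[X,X] = ((0.5)·(0.5) + (-3.5)·(-3.5) + (0.5)·(0.5) + (2.5)·(2.5)) / 3 = 19/3 = 6.3333
  S[X,Y] = ((0.5)·(0.75) + (-3.5)·(-3.25) + (0.5)·(3.75) + (2.5)·(-1.25)) / 3 = 10.5/3 = 3.5
  S[Y,Y] = ((0.75)·(0.75) + (-3.25)·(-3.25) + (3.75)·(3.75) + (-1.25)·(-1.25)) / 3 = 26.75/3 = 8.9167

S is symmetric (S[j,i] = S[i,j]). Assembling:

S = [[6.3333, 3.5],
 [3.5, 8.9167]]


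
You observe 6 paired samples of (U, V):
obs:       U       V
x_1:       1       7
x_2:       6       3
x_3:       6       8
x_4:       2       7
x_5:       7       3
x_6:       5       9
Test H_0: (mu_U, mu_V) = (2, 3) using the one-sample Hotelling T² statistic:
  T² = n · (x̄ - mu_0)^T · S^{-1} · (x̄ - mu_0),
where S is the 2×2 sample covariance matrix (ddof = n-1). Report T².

Step 1 — sample mean vector:
  mean(U) = (1 + 6 + 6 + 2 + 7 + 5) / 6 = 27/6 = 4.5
  mean(V) = (7 + 3 + 8 + 7 + 3 + 9) / 6 = 37/6 = 6.1667
  x̄ = (4.5, 6.1667),  deviation x̄ - mu_0 = (4.5, 6.1667) - (2, 3) = (2.5, 3.1667).

Step 2 — sample covariance matrix, S[i,j] = (1/(n-1)) · Σ_k (x_{k,i} - mean_i) · (x_{k,j} - mean_j), divisor n-1 = 5:
  S[U,U] = ((-3.5)·(-3.5) + (1.5)·(1.5) + (1.5)·(1.5) + (-2.5)·(-2.5) + (2.5)·(2.5) + (0.5)·(0.5)) / 5 = 29.5/5 = 5.9
  S[U,V] = ((-3.5)·(0.8333) + (1.5)·(-3.1667) + (1.5)·(1.8333) + (-2.5)·(0.8333) + (2.5)·(-3.1667) + (0.5)·(2.8333)) / 5 = -13.5/5 = -2.7
  S[V,V] = ((0.8333)·(0.8333) + (-3.1667)·(-3.1667) + (1.8333)·(1.8333) + (0.8333)·(0.8333) + (-3.1667)·(-3.1667) + (2.8333)·(2.8333)) / 5 = 32.8333/5 = 6.5667
  S = [[5.9, -2.7],
 [-2.7, 6.5667]].

Step 3 — invert S. det(S) = 5.9·6.5667 - (-2.7)² = 31.4533.
  S^{-1} = (1/det) · [[d, -b], [-b, a]] = [[0.2088, 0.0858],
 [0.0858, 0.1876]].

Step 4 — quadratic form (x̄ - mu_0)^T · S^{-1} · (x̄ - mu_0):
  S^{-1} · (x̄ - mu_0) = (0.7938, 0.8086),
  (x̄ - mu_0)^T · [...] = (2.5)·(0.7938) + (3.1667)·(0.8086) = 4.545.

Step 5 — scale by n: T² = 6 · 4.545 = 27.27.

T² ≈ 27.27


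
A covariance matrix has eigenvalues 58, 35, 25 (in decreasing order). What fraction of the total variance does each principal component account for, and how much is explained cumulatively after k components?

Step 1 — total variance = trace(Sigma) = Σ λ_i = 58 + 35 + 25 = 118.

Step 2 — fraction explained by component i = λ_i / Σ λ:
  PC1: 58/118 = 0.4915
  PC2: 35/118 = 0.2966
  PC3: 25/118 = 0.2119

Step 3 — cumulative fraction after k components = (λ_1 + ... + λ_k) / Σ λ:
  k = 1: 58/118 = 0.4915
  k = 2: (58 + 35)/118 = 93/118 = 0.7881
  k = 3: (58 + 35 + 25)/118 = 118/118 = 1

Summary (fraction, with percent):

explained: PC1 0.4915 (49.15%), PC2 0.2966 (29.66%), PC3 0.2119 (21.19%);  cumulative: 0.4915, 0.7881, 1


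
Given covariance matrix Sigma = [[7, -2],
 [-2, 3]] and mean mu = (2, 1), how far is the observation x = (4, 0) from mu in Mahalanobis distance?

Step 1 — centre the observation: (x - mu) = (2, -1).

Step 2 — invert Sigma. det(Sigma) = 7·3 - (-2)² = 17.
  Sigma^{-1} = (1/det) · [[d, -b], [-b, a]] = [[0.1765, 0.1176],
 [0.1176, 0.4118]].

Step 3 — form the quadratic (x - mu)^T · Sigma^{-1} · (x - mu):
  Sigma^{-1} · (x - mu) = (0.2353, -0.1765).
  (x - mu)^T · [Sigma^{-1} · (x - mu)] = (2)·(0.2353) + (-1)·(-0.1765) = 0.6471.

Step 4 — take square root: d = √(0.6471) ≈ 0.8044.

d(x, mu) = √(0.6471) ≈ 0.8044


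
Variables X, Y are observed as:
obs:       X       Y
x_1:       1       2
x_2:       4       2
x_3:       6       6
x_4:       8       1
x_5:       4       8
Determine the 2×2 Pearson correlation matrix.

Step 1 — column means:
  mean(X) = (1 + 4 + 6 + 8 + 4) / 5 = 23/5 = 4.6
  mean(Y) = (2 + 2 + 6 + 1 + 8) / 5 = 19/5 = 3.8

Step 2 — sample variances and covariances s[i,j] = (1/(n-1)) · Σ_k (x_{k,i} - mean_i) · (x_{k,j} - mean_j), with n-1 = 4:
  s[X,X] = ((-3.6)·(-3.6) + (-0.6)·(-0.6) + (1.4)·(1.4) + (3.4)·(3.4) + (-0.6)·(-0.6)) / 4 = 27.2/4 = 6.8
  s[X,Y] = ((-3.6)·(-1.8) + (-0.6)·(-1.8) + (1.4)·(2.2) + (3.4)·(-2.8) + (-0.6)·(4.2)) / 4 = -1.4/4 = -0.35
  s[Y,Y] = ((-1.8)·(-1.8) + (-1.8)·(-1.8) + (2.2)·(2.2) + (-2.8)·(-2.8) + (4.2)·(4.2)) / 4 = 36.8/4 = 9.2
  Sample standard deviations s_i = √(s[i,i]):
  s(X) = √(6.8) = 2.6077
  s(Y) = √(9.2) = 3.0332

Step 3 — r_{ij} = s_{ij} / (s_i · s_j):
  r[X,X] = 1 (diagonal).
  r[X,Y] = -0.35 / (2.6077 · 3.0332) = -0.35 / 7.9095 = -0.0443
  r[Y,Y] = 1 (diagonal).

R is symmetric with unit diagonal. Assembling:

R = [[1, -0.0443],
 [-0.0443, 1]]


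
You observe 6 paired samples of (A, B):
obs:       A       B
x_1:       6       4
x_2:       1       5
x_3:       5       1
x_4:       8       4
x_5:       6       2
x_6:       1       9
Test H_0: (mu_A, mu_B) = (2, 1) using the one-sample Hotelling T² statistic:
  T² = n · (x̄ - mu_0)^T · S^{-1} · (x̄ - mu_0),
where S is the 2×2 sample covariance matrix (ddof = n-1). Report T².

Step 1 — sample mean vector:
  mean(A) = (6 + 1 + 5 + 8 + 6 + 1) / 6 = 27/6 = 4.5
  mean(B) = (4 + 5 + 1 + 4 + 2 + 9) / 6 = 25/6 = 4.1667
  x̄ = (4.5, 4.1667),  deviation x̄ - mu_0 = (4.5, 4.1667) - (2, 1) = (2.5, 3.1667).

Step 2 — sample covariance matrix, S[i,j] = (1/(n-1)) · Σ_k (x_{k,i} - mean_i) · (x_{k,j} - mean_j), divisor n-1 = 5:
  S[A,A] = ((1.5)·(1.5) + (-3.5)·(-3.5) + (0.5)·(0.5) + (3.5)·(3.5) + (1.5)·(1.5) + (-3.5)·(-3.5)) / 5 = 41.5/5 = 8.3
  S[A,B] = ((1.5)·(-0.1667) + (-3.5)·(0.8333) + (0.5)·(-3.1667) + (3.5)·(-0.1667) + (1.5)·(-2.1667) + (-3.5)·(4.8333)) / 5 = -25.5/5 = -5.1
  S[B,B] = ((-0.1667)·(-0.1667) + (0.8333)·(0.8333) + (-3.1667)·(-3.1667) + (-0.1667)·(-0.1667) + (-2.1667)·(-2.1667) + (4.8333)·(4.8333)) / 5 = 38.8333/5 = 7.7667
  S = [[8.3, -5.1],
 [-5.1, 7.7667]].

Step 3 — invert S. det(S) = 8.3·7.7667 - (-5.1)² = 38.4533.
  S^{-1} = (1/det) · [[d, -b], [-b, a]] = [[0.202, 0.1326],
 [0.1326, 0.2158]].

Step 4 — quadratic form (x̄ - mu_0)^T · S^{-1} · (x̄ - mu_0):
  S^{-1} · (x̄ - mu_0) = (0.9249, 1.0151),
  (x̄ - mu_0)^T · [...] = (2.5)·(0.9249) + (3.1667)·(1.0151) = 5.5268.

Step 5 — scale by n: T² = 6 · 5.5268 = 33.1605.

T² ≈ 33.1605


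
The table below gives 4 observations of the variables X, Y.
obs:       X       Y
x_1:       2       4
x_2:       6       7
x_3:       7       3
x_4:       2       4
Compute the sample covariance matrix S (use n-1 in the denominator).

Step 1 — column means:
  mean(X) = (2 + 6 + 7 + 2) / 4 = 17/4 = 4.25
  mean(Y) = (4 + 7 + 3 + 4) / 4 = 18/4 = 4.5

Step 2 — sample covariance S[i,j] = (1/(n-1)) · Σ_k (x_{k,i} - mean_i) · (x_{k,j} - mean_j), with n-1 = 3.
  S[X,X] = ((-2.25)·(-2.25) + (1.75)·(1.75) + (2.75)·(2.75) + (-2.25)·(-2.25)) / 3 = 20.75/3 = 6.9167
  S[X,Y] = ((-2.25)·(-0.5) + (1.75)·(2.5) + (2.75)·(-1.5) + (-2.25)·(-0.5)) / 3 = 2.5/3 = 0.8333
  S[Y,Y] = ((-0.5)·(-0.5) + (2.5)·(2.5) + (-1.5)·(-1.5) + (-0.5)·(-0.5)) / 3 = 9/3 = 3

S is symmetric (S[j,i] = S[i,j]). Assembling:

S = [[6.9167, 0.8333],
 [0.8333, 3]]


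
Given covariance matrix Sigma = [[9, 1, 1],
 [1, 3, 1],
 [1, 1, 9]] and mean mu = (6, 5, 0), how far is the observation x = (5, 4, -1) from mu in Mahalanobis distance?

Step 1 — centre the observation: (x - mu) = (-1, -1, -1).

Step 2 — invert Sigma (cofactor / det for 3×3, or solve directly):
  Sigma^{-1} = [[0.1161, -0.0357, -0.0089],
 [-0.0357, 0.3571, -0.0357],
 [-0.0089, -0.0357, 0.1161]].

Step 3 — form the quadratic (x - mu)^T · Sigma^{-1} · (x - mu):
  Sigma^{-1} · (x - mu) = (-0.0714, -0.2857, -0.0714).
  (x - mu)^T · [Sigma^{-1} · (x - mu)] = (-1)·(-0.0714) + (-1)·(-0.2857) + (-1)·(-0.0714) = 0.4286.

Step 4 — take square root: d = √(0.4286) ≈ 0.6547.

d(x, mu) = √(0.4286) ≈ 0.6547


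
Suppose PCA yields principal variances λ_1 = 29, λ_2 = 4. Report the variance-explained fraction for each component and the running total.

Step 1 — total variance = trace(Sigma) = Σ λ_i = 29 + 4 = 33.

Step 2 — fraction explained by component i = λ_i / Σ λ:
  PC1: 29/33 = 0.8788
  PC2: 4/33 = 0.1212

Step 3 — cumulative fraction after k components = (λ_1 + ... + λ_k) / Σ λ:
  k = 1: 29/33 = 0.8788
  k = 2: (29 + 4)/33 = 33/33 = 1

Summary (fraction, with percent):

explained: PC1 0.8788 (87.88%), PC2 0.1212 (12.12%);  cumulative: 0.8788, 1


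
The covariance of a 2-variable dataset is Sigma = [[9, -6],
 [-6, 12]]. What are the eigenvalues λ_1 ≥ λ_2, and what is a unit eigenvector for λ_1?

Step 1 — characteristic polynomial of 2×2 Sigma:
  det(Sigma - λI) = λ² - trace · λ + det = 0.
  trace = 9 + 12 = 21, det = 9·12 - (-6)² = 72.
Step 2 — discriminant:
  Δ = trace² - 4·det = 441 - 288 = 153.
Step 3 — eigenvalues:
  λ = (trace ± √Δ)/2 = (21 ± 12.3693)/2,
  λ_1 = 16.6847,  λ_2 = 4.3153.

Step 4 — unit eigenvector for λ_1: solve (Sigma - λ_1 I)v = 0. First row:
  (9 - 16.6847)·v_x + (-6)·v_y = 0, i.e. (-7.6847)·v_x + (-6)·v_y = 0,
  so v ∝ (b, λ_1 - a) = (-6, 7.6847); multiply by -1 so the first entry is positive: u = (6, -7.6847).
  ||u|| = √((6)² + (-7.6847)²) = √(95.054) ≈ 9.7496,
  v_1 = u/||u|| ≈ (0.6154, -0.7882) (||v_1|| = 1).

λ_1 = 16.6847,  λ_2 = 4.3153;  v_1 ≈ (0.6154, -0.7882)


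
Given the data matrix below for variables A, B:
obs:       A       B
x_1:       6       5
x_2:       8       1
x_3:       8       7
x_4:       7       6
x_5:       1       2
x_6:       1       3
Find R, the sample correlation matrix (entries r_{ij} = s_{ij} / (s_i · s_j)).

Step 1 — column means:
  mean(A) = (6 + 8 + 8 + 7 + 1 + 1) / 6 = 31/6 = 5.1667
  mean(B) = (5 + 1 + 7 + 6 + 2 + 3) / 6 = 24/6 = 4

Step 2 — sample variances and covariances s[i,j] = (1/(n-1)) · Σ_k (x_{k,i} - mean_i) · (x_{k,j} - mean_j), with n-1 = 5:
  s[A,A] = ((0.8333)·(0.8333) + (2.8333)·(2.8333) + (2.8333)·(2.8333) + (1.8333)·(1.8333) + (-4.1667)·(-4.1667) + (-4.1667)·(-4.1667)) / 5 = 54.8333/5 = 10.9667
  s[A,B] = ((0.8333)·(1) + (2.8333)·(-3) + (2.8333)·(3) + (1.8333)·(2) + (-4.1667)·(-2) + (-4.1667)·(-1)) / 5 = 17/5 = 3.4
  s[B,B] = ((1)·(1) + (-3)·(-3) + (3)·(3) + (2)·(2) + (-2)·(-2) + (-1)·(-1)) / 5 = 28/5 = 5.6
  Sample standard deviations s_i = √(s[i,i]):
  s(A) = √(10.9667) = 3.3116
  s(B) = √(5.6) = 2.3664

Step 3 — r_{ij} = s_{ij} / (s_i · s_j):
  r[A,A] = 1 (diagonal).
  r[A,B] = 3.4 / (3.3116 · 2.3664) = 3.4 / 7.8367 = 0.4339
  r[B,B] = 1 (diagonal).

R is symmetric with unit diagonal. Assembling:

R = [[1, 0.4339],
 [0.4339, 1]]


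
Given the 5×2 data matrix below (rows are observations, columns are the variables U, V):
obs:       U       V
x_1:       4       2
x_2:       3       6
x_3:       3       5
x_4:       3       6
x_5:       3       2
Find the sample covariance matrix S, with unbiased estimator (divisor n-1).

Step 1 — column means:
  mean(U) = (4 + 3 + 3 + 3 + 3) / 5 = 16/5 = 3.2
  mean(V) = (2 + 6 + 5 + 6 + 2) / 5 = 21/5 = 4.2

Step 2 — sample covariance S[i,j] = (1/(n-1)) · Σ_k (x_{k,i} - mean_i) · (x_{k,j} - mean_j), with n-1 = 4.
  S[U,U] = ((0.8)·(0.8) + (-0.2)·(-0.2) + (-0.2)·(-0.2) + (-0.2)·(-0.2) + (-0.2)·(-0.2)) / 4 = 0.8/4 = 0.2
  S[U,V] = ((0.8)·(-2.2) + (-0.2)·(1.8) + (-0.2)·(0.8) + (-0.2)·(1.8) + (-0.2)·(-2.2)) / 4 = -2.2/4 = -0.55
  S[V,V] = ((-2.2)·(-2.2) + (1.8)·(1.8) + (0.8)·(0.8) + (1.8)·(1.8) + (-2.2)·(-2.2)) / 4 = 16.8/4 = 4.2

S is symmetric (S[j,i] = S[i,j]). Assembling:

S = [[0.2, -0.55],
 [-0.55, 4.2]]


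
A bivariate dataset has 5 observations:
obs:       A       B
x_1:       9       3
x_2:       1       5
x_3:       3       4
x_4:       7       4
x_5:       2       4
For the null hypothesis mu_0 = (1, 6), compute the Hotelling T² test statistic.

Step 1 — sample mean vector:
  mean(A) = (9 + 1 + 3 + 7 + 2) / 5 = 22/5 = 4.4
  mean(B) = (3 + 5 + 4 + 4 + 4) / 5 = 20/5 = 4
  x̄ = (4.4, 4),  deviation x̄ - mu_0 = (4.4, 4) - (1, 6) = (3.4, -2).

Step 2 — sample covariance matrix, S[i,j] = (1/(n-1)) · Σ_k (x_{k,i} - mean_i) · (x_{k,j} - mean_j), divisor n-1 = 4:
  S[A,A] = ((4.6)·(4.6) + (-3.4)·(-3.4) + (-1.4)·(-1.4) + (2.6)·(2.6) + (-2.4)·(-2.4)) / 4 = 47.2/4 = 11.8
  S[A,B] = ((4.6)·(-1) + (-3.4)·(1) + (-1.4)·(0) + (2.6)·(0) + (-2.4)·(0)) / 4 = -8/4 = -2
  S[B,B] = ((-1)·(-1) + (1)·(1) + (0)·(0) + (0)·(0) + (0)·(0)) / 4 = 2/4 = 0.5
  S = [[11.8, -2],
 [-2, 0.5]].

Step 3 — invert S. det(S) = 11.8·0.5 - (-2)² = 1.9.
  S^{-1} = (1/det) · [[d, -b], [-b, a]] = [[0.2632, 1.0526],
 [1.0526, 6.2105]].

Step 4 — quadratic form (x̄ - mu_0)^T · S^{-1} · (x̄ - mu_0):
  S^{-1} · (x̄ - mu_0) = (-1.2105, -8.8421),
  (x̄ - mu_0)^T · [...] = (3.4)·(-1.2105) + (-2)·(-8.8421) = 13.5684.

Step 5 — scale by n: T² = 5 · 13.5684 = 67.8421.

T² ≈ 67.8421


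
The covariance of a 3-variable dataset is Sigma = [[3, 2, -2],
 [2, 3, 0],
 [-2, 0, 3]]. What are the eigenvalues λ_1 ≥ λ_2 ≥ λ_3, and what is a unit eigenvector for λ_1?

Step 1 — characteristic polynomial p(λ) = det(λI - Sigma) = λ³ - tr·λ² + c_1·λ - det, where tr = trace, c_1 = sum of the principal 2×2 minors, det = det(Sigma):
  tr = 3 + 3 + 3 = 9,
  c_1 = (3·3 - (2)²) + (3·3 - (-2)²) + (3·3 - (0)²) = 5 + 5 + 9 = 19,
  det = 3·(3·3 - (0)²) - (2)·((2)·3 - (0)·(-2)) + (-2)·((2)·(0) - 3·(-2)) = 3·(9) - (2)·(6) + (-2)·(6) = 3.
  So p(λ) = λ³ - 9λ² + 19λ - 3.
Step 2 — look for an integer root (rational root theorem: any rational root is an integer divisor of 3). Testing λ = 3:
  p(3) = 27 - 81 + 57 - 3 = 0  ✓
  Dividing out (λ - 3): p(λ) = (λ - 3)(λ² - 6λ + 1).
Step 3 — remaining eigenvalues from the quadratic λ² - 6λ + 1 = 0:
  Δ = 6² - 4·1 = 36 - 4 = 32,  λ = (6 ± √32)/2 = (6 ± 5.6569)/2 ≈ 5.8284 or 0.1716.
  Sorted: λ_1 = 5.8284,  λ_2 = 3,  λ_3 = 0.1716  (check: sum = 9 = tr ✓).

Step 4 — unit eigenvector for λ_1 ≈ 5.8284: v spans the null space of (Sigma - λ_1 I), whose rows are
  r_1 = (-2.8284, 2, -2),  r_2 = (2, -2.8284, 0),  r_3 = (-2, 0, -2.8284).
  v is orthogonal to every row, so take v ∝ r_1 × r_2 = ((2)·(0) - (-2)·(-2.8284), (-2)·(2) - (-2.8284)·(0), (-2.8284)·(-2.8284) - (2)·(2)) ≈ (-5.6569, -4, 4).
  Rescale (multiply by -1 so the first nonzero entry is positive): u = (5.6569, 4, -4).
  ||u|| = √((5.6569)² + (4)² + (-4)²) = √(64) ≈ 8,  v_1 = u/||u|| ≈ (0.7071, 0.5, -0.5) (||v_1|| = 1).

λ_1 = 5.8284,  λ_2 = 3,  λ_3 = 0.1716;  v_1 ≈ (0.7071, 0.5, -0.5)


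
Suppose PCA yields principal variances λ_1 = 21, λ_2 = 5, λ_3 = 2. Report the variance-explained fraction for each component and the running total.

Step 1 — total variance = trace(Sigma) = Σ λ_i = 21 + 5 + 2 = 28.

Step 2 — fraction explained by component i = λ_i / Σ λ:
  PC1: 21/28 = 0.75
  PC2: 5/28 = 0.1786
  PC3: 2/28 = 0.0714

Step 3 — cumulative fraction after k components = (λ_1 + ... + λ_k) / Σ λ:
  k = 1: 21/28 = 0.75
  k = 2: (21 + 5)/28 = 26/28 = 0.9286
  k = 3: (21 + 5 + 2)/28 = 28/28 = 1

Summary (fraction, with percent):

explained: PC1 0.75 (75%), PC2 0.1786 (17.86%), PC3 0.0714 (7.14%);  cumulative: 0.75, 0.9286, 1


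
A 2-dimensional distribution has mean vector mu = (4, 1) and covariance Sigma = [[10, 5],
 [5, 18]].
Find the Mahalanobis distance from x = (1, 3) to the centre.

Step 1 — centre the observation: (x - mu) = (-3, 2).

Step 2 — invert Sigma. det(Sigma) = 10·18 - (5)² = 155.
  Sigma^{-1} = (1/det) · [[d, -b], [-b, a]] = [[0.1161, -0.0323],
 [-0.0323, 0.0645]].

Step 3 — form the quadratic (x - mu)^T · Sigma^{-1} · (x - mu):
  Sigma^{-1} · (x - mu) = (-0.4129, 0.2258).
  (x - mu)^T · [Sigma^{-1} · (x - mu)] = (-3)·(-0.4129) + (2)·(0.2258) = 1.6903.

Step 4 — take square root: d = √(1.6903) ≈ 1.3001.

d(x, mu) = √(1.6903) ≈ 1.3001


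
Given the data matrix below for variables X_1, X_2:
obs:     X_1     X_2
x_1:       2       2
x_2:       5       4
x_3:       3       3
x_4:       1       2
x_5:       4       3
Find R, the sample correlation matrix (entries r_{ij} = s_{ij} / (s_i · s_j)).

Step 1 — column means:
  mean(X_1) = (2 + 5 + 3 + 1 + 4) / 5 = 15/5 = 3
  mean(X_2) = (2 + 4 + 3 + 2 + 3) / 5 = 14/5 = 2.8

Step 2 — sample variances and covariances s[i,j] = (1/(n-1)) · Σ_k (x_{k,i} - mean_i) · (x_{k,j} - mean_j), with n-1 = 4:
  s[X_1,X_1] = ((-1)·(-1) + (2)·(2) + (0)·(0) + (-2)·(-2) + (1)·(1)) / 4 = 10/4 = 2.5
  s[X_1,X_2] = ((-1)·(-0.8) + (2)·(1.2) + (0)·(0.2) + (-2)·(-0.8) + (1)·(0.2)) / 4 = 5/4 = 1.25
  s[X_2,X_2] = ((-0.8)·(-0.8) + (1.2)·(1.2) + (0.2)·(0.2) + (-0.8)·(-0.8) + (0.2)·(0.2)) / 4 = 2.8/4 = 0.7
  Sample standard deviations s_i = √(s[i,i]):
  s(X_1) = √(2.5) = 1.5811
  s(X_2) = √(0.7) = 0.8367

Step 3 — r_{ij} = s_{ij} / (s_i · s_j):
  r[X_1,X_1] = 1 (diagonal).
  r[X_1,X_2] = 1.25 / (1.5811 · 0.8367) = 1.25 / 1.3229 = 0.9449
  r[X_2,X_2] = 1 (diagonal).

R is symmetric with unit diagonal. Assembling:

R = [[1, 0.9449],
 [0.9449, 1]]


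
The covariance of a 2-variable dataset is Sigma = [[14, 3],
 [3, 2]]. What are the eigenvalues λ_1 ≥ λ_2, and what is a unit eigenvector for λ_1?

Step 1 — characteristic polynomial of 2×2 Sigma:
  det(Sigma - λI) = λ² - trace · λ + det = 0.
  trace = 14 + 2 = 16, det = 14·2 - (3)² = 19.
Step 2 — discriminant:
  Δ = trace² - 4·det = 256 - 76 = 180.
Step 3 — eigenvalues:
  λ = (trace ± √Δ)/2 = (16 ± 13.4164)/2,
  λ_1 = 14.7082,  λ_2 = 1.2918.

Step 4 — unit eigenvector for λ_1: solve (Sigma - λ_1 I)v = 0. First row:
  (14 - 14.7082)·v_x + (3)·v_y = 0, i.e. (-0.7082)·v_x + (3)·v_y = 0,
  so v ∝ (b, λ_1 - a) = (3, 0.7082) = u.
  ||u|| = √((3)² + (0.7082)²) = √(9.5016) ≈ 3.0825,
  v_1 = u/||u|| ≈ (0.9732, 0.2298) (||v_1|| = 1).

λ_1 = 14.7082,  λ_2 = 1.2918;  v_1 ≈ (0.9732, 0.2298)
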